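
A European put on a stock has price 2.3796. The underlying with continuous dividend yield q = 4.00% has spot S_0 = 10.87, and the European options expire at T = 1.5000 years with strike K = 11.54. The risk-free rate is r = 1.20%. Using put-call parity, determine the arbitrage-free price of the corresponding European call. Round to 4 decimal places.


Put-call parity: C - P = S_0 * exp(-qT) - K * exp(-rT).
S_0 * exp(-qT) = 10.8700 * 0.94176453 = 10.23698048
K * exp(-rT) = 11.5400 * 0.98216103 = 11.33413831
C = P + S*exp(-qT) - K*exp(-rT)
C = 2.3796 + 10.23698048 - 11.33413831 = 1.2824

Answer: Call price = 1.2824


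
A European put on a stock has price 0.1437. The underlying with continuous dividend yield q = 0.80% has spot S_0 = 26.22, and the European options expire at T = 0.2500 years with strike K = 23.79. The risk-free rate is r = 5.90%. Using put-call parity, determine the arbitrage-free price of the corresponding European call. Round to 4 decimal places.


Put-call parity: C - P = S_0 * exp(-qT) - K * exp(-rT).
S_0 * exp(-qT) = 26.2200 * 0.99800200 = 26.16761241
K * exp(-rT) = 23.7900 * 0.98535825 = 23.44167273
C = P + S*exp(-qT) - K*exp(-rT)
C = 0.1437 + 26.16761241 - 23.44167273 = 2.8696

Answer: Call price = 2.8696


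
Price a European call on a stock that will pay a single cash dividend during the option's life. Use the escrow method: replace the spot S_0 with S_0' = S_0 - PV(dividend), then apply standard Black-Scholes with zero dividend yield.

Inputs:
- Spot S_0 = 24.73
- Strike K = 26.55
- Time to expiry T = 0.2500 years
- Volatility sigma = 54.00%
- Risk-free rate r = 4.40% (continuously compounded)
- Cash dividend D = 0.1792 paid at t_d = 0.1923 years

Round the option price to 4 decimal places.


PV(D) = D * exp(-r * t_d) = 0.1792 * 0.99157450 = 0.17769015
S_0' = S_0 - PV(D) = 24.7300 - 0.17769015 = 24.55230985
d1 = (ln(S_0'/K) + (r + sigma^2/2)*T) / (sigma*sqrt(T)) = -0.11397708
d2 = d1 - sigma*sqrt(T) = -0.38397708
exp(-rT) = 0.98906028
N(d1) = 0.45462798; N(d2) = 0.35049772
C = S_0' * N(d1) - K * exp(-rT) * N(d2) = 24.55230985 * 0.45462798 - 26.5500 * 0.98906028 * 0.35049772 = 1.9583

Answer: Price = 1.9583


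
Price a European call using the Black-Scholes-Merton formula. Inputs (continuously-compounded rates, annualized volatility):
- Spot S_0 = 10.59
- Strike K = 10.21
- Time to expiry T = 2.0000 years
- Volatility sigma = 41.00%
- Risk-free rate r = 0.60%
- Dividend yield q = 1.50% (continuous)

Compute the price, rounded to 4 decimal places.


d1 = (ln(S/K) + (r - q + 0.5*sigma^2) * T) / (sigma * sqrt(T)) = 0.32189316
d2 = d1 - sigma * sqrt(T) = -0.25793440
exp(-rT) = 0.98807171; exp(-qT) = 0.97044553
C = S_0 * exp(-qT) * N(d1) - K * exp(-rT) * N(d2)
N(d1) = 0.62623318; N(d2) = 0.39822877
C = 10.5900 * 0.97044553 * 0.62623318 - 10.2100 * 0.98807171 * 0.39822877 = 2.4184

Answer: Price = 2.4184


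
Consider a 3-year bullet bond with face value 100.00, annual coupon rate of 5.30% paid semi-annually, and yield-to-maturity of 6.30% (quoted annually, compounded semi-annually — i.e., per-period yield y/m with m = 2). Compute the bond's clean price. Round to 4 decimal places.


Answer: Price = 97.3048

Derivation:
Coupon per period c = face * coupon_rate / m = 2.650000
Periods per year m = 2; per-period yield y/m = 0.031500
Number of cashflows N = 6
Cashflows (t years, CF_t, discount factor 1/(1+y/m)^(m*t), PV):
  t = 0.5000: CF_t = 2.650000, DF = 0.969462, PV = 2.569074
  t = 1.0000: CF_t = 2.650000, DF = 0.939856, PV = 2.490620
  t = 1.5000: CF_t = 2.650000, DF = 0.911155, PV = 2.414561
  t = 2.0000: CF_t = 2.650000, DF = 0.883330, PV = 2.340825
  t = 2.5000: CF_t = 2.650000, DF = 0.856355, PV = 2.269341
  t = 3.0000: CF_t = 102.650000, DF = 0.830204, PV = 85.220398
Price P = sum_t PV_t = 97.304819


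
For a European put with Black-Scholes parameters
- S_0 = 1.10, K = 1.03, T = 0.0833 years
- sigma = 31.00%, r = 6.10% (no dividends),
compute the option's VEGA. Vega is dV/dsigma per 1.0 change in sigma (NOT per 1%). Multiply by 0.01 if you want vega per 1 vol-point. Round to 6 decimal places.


Answer: Vega = 0.089271

Derivation:
d1 = 0.8364153147; d2 = 0.7469439227
phi(d1) = 0.2811874297; exp(-qT) = 1.0000000000; exp(-rT) = 0.9949315880
Vega = S * exp(-qT) * phi(d1) * sqrt(T) = 1.1000 * 1.0000000000 * 0.2811874297 * 0.2886173938 = 0.089271


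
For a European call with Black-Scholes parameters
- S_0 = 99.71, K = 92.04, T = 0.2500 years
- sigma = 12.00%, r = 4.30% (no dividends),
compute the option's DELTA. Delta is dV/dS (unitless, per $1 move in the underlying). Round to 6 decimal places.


d1 = 1.5432117946; d2 = 1.4832117946
phi(d1) = 0.1212755737; exp(-qT) = 1.0000000000; exp(-rT) = 0.9893075748
N(d1) = 0.9386103017
Delta = exp(-qT) * N(d1) = 1.0000000000 * 0.9386103017 = 0.938610

Answer: Delta = 0.938610


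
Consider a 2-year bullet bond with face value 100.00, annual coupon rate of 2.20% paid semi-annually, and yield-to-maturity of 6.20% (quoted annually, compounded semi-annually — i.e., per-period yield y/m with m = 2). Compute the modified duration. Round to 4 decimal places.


Coupon per period c = face * coupon_rate / m = 1.100000
Periods per year m = 2; per-period yield y/m = 0.031000
Number of cashflows N = 4
Cashflows (t years, CF_t, discount factor 1/(1+y/m)^(m*t), PV):
  t = 0.5000: CF_t = 1.100000, DF = 0.969932, PV = 1.066925
  t = 1.0000: CF_t = 1.100000, DF = 0.940768, PV = 1.034845
  t = 1.5000: CF_t = 1.100000, DF = 0.912481, PV = 1.003730
  t = 2.0000: CF_t = 101.100000, DF = 0.885045, PV = 89.478047
Price P = sum_t PV_t = 92.583547
First compute Macaulay numerator sum_t t * PV_t:
  t * PV_t at t = 0.5000: 0.533463
  t * PV_t at t = 1.0000: 1.034845
  t * PV_t at t = 1.5000: 1.505594
  t * PV_t at t = 2.0000: 178.956093
Macaulay duration D = 182.029995 / 92.583547 = 1.966116
Modified duration = D / (1 + y/m) = 1.966116 / (1 + 0.031000) = 1.906999

Answer: Modified duration = 1.9070


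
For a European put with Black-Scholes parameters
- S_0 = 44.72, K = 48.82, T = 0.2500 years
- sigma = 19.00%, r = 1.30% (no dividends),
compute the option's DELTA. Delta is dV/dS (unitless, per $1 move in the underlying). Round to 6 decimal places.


d1 = -0.8416498539; d2 = -0.9366498539
phi(d1) = 0.2799551768; exp(-qT) = 1.0000000000; exp(-rT) = 0.9967552755
N(-d1) = 0.8000080125
Delta = -exp(-qT) * N(-d1) = -1.0000000000 * 0.8000080125 = -0.800008

Answer: Delta = -0.800008


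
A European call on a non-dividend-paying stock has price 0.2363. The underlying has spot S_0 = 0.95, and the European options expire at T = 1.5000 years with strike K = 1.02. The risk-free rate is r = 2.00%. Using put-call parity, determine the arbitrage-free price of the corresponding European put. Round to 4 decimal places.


Answer: Put price = 0.2762

Derivation:
Put-call parity: C - P = S_0 * exp(-qT) - K * exp(-rT).
S_0 * exp(-qT) = 0.9500 * 1.00000000 = 0.95000000
K * exp(-rT) = 1.0200 * 0.97044553 = 0.98985444
P = C - S*exp(-qT) + K*exp(-rT)
P = 0.2363 - 0.95000000 + 0.98985444 = 0.2762


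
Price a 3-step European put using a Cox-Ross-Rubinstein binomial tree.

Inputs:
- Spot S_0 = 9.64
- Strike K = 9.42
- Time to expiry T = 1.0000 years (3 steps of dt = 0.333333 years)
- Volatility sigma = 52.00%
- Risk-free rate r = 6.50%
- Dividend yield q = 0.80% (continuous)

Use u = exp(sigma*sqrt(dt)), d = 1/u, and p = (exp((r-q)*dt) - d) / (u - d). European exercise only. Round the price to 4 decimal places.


dt = T/N = 0.333333
u = exp(sigma*sqrt(dt)) = 1.350159; d = 1/u = 0.740654
p = (exp((r-q)*dt) - d) / (u - d) = 0.456974
Discount per step: exp(-r*dt) = 0.978566
Stock lattice S(k, i) with i counting down-moves:
  k=0: S(0,0) = 9.6400
  k=1: S(1,0) = 13.0155; S(1,1) = 7.1399
  k=2: S(2,0) = 17.5730; S(2,1) = 9.6400; S(2,2) = 5.2882
  k=3: S(3,0) = 23.7264; S(3,1) = 13.0155; S(3,2) = 7.1399; S(3,3) = 3.9167
Terminal payoffs V(N, i) = max(K - S_T, 0):
  V(3,0) = 0.000000; V(3,1) = 0.000000; V(3,2) = 2.280099; V(3,3) = 5.503280
Backward induction: V(k, i) = exp(-r*dt) * [p * V(k+1, i) + (1-p) * V(k+1, i+1)].
  V(2,0) = exp(-r*dt) * [p*0.000000 + (1-p)*0.000000] = 0.000000
  V(2,1) = exp(-r*dt) * [p*0.000000 + (1-p)*2.280099] = 1.211615
  V(2,2) = exp(-r*dt) * [p*2.280099 + (1-p)*5.503280] = 3.943984
  V(1,0) = exp(-r*dt) * [p*0.000000 + (1-p)*1.211615] = 0.643836
  V(1,1) = exp(-r*dt) * [p*1.211615 + (1-p)*3.943984] = 2.637591
  V(0,0) = exp(-r*dt) * [p*0.643836 + (1-p)*2.637591] = 1.689492

Answer: Price = V(0,0) = 1.6895


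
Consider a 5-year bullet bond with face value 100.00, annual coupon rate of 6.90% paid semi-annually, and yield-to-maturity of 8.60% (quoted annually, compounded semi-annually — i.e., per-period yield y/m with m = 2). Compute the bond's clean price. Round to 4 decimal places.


Coupon per period c = face * coupon_rate / m = 3.450000
Periods per year m = 2; per-period yield y/m = 0.043000
Number of cashflows N = 10
Cashflows (t years, CF_t, discount factor 1/(1+y/m)^(m*t), PV):
  t = 0.5000: CF_t = 3.450000, DF = 0.958773, PV = 3.307766
  t = 1.0000: CF_t = 3.450000, DF = 0.919245, PV = 3.171396
  t = 1.5000: CF_t = 3.450000, DF = 0.881347, PV = 3.040648
  t = 2.0000: CF_t = 3.450000, DF = 0.845012, PV = 2.915291
  t = 2.5000: CF_t = 3.450000, DF = 0.810174, PV = 2.795101
  t = 3.0000: CF_t = 3.450000, DF = 0.776773, PV = 2.679867
  t = 3.5000: CF_t = 3.450000, DF = 0.744749, PV = 2.569384
  t = 4.0000: CF_t = 3.450000, DF = 0.714045, PV = 2.463455
  t = 4.5000: CF_t = 3.450000, DF = 0.684607, PV = 2.361894
  t = 5.0000: CF_t = 103.450000, DF = 0.656382, PV = 67.902757
Price P = sum_t PV_t = 93.207559

Answer: Price = 93.2076


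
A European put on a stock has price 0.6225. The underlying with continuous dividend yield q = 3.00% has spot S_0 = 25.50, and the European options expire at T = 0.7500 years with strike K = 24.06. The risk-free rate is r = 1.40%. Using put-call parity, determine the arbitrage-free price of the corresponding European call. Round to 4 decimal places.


Answer: Call price = 1.7465

Derivation:
Put-call parity: C - P = S_0 * exp(-qT) - K * exp(-rT).
S_0 * exp(-qT) = 25.5000 * 0.97775124 = 24.93265655
K * exp(-rT) = 24.0600 * 0.98955493 = 23.80869168
C = P + S*exp(-qT) - K*exp(-rT)
C = 0.6225 + 24.93265655 - 23.80869168 = 1.7465


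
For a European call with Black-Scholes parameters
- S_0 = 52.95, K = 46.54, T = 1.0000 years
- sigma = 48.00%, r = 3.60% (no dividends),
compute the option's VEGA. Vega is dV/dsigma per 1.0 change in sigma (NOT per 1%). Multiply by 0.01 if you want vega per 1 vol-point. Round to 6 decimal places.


d1 = 0.5838248212; d2 = 0.1038248212
phi(d1) = 0.3364303133; exp(-qT) = 1.0000000000; exp(-rT) = 0.9646402935
Vega = S * exp(-qT) * phi(d1) * sqrt(T) = 52.9500 * 1.0000000000 * 0.3364303133 * 1.0000000000 = 17.813985

Answer: Vega = 17.813985


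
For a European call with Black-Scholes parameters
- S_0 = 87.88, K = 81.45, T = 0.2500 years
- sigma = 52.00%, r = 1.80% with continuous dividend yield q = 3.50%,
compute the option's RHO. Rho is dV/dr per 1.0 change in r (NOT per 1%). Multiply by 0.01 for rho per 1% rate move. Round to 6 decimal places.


Answer: Rho = 11.311223

Derivation:
d1 = 0.4058958172; d2 = 0.1458958172
phi(d1) = 0.3673962767; exp(-qT) = 0.9912881698; exp(-rT) = 0.9955101098
N(d2) = 0.5579981832
Rho = K*T*exp(-rT)*N(d2) = 81.4500 * 0.2500 * 0.9955101098 * 0.5579981832 = 11.311223


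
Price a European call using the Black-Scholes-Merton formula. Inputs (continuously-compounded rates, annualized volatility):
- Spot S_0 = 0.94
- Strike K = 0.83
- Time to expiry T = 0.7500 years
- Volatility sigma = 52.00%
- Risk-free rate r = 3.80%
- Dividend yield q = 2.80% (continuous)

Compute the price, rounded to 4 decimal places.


Answer: Price = 0.2172

Derivation:
d1 = (ln(S/K) + (r - q + 0.5*sigma^2) * T) / (sigma * sqrt(T)) = 0.51818114
d2 = d1 - sigma * sqrt(T) = 0.06784793
exp(-rT) = 0.97190229; exp(-qT) = 0.97921896
C = S_0 * exp(-qT) * N(d1) - K * exp(-rT) * N(d2)
N(d1) = 0.69783405; N(d2) = 0.52704665
C = 0.9400 * 0.97921896 * 0.69783405 - 0.8300 * 0.97190229 * 0.52704665 = 0.2172


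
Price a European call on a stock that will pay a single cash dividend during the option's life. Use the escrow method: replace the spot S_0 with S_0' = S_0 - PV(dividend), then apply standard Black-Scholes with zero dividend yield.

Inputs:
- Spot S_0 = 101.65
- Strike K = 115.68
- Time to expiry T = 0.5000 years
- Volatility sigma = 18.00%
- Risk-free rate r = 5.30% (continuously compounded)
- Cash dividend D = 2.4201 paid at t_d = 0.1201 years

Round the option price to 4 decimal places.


Answer: Price = 1.1290

Derivation:
PV(D) = D * exp(-r * t_d) = 2.4201 * 0.99365492 = 2.40474426
S_0' = S_0 - PV(D) = 101.6500 - 2.40474426 = 99.24525574
d1 = (ln(S_0'/K) + (r + sigma^2/2)*T) / (sigma*sqrt(T)) = -0.93207391
d2 = d1 - sigma*sqrt(T) = -1.05935313
exp(-rT) = 0.97384804
N(d1) = 0.17564916; N(d2) = 0.14471949
C = S_0' * N(d1) - K * exp(-rT) * N(d2) = 99.24525574 * 0.17564916 - 115.6800 * 0.97384804 * 0.14471949 = 1.1290


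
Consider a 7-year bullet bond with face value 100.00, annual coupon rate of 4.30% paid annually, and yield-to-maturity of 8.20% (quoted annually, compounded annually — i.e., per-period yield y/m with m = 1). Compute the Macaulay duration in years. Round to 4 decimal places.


Coupon per period c = face * coupon_rate / m = 4.300000
Periods per year m = 1; per-period yield y/m = 0.082000
Number of cashflows N = 7
Cashflows (t years, CF_t, discount factor 1/(1+y/m)^(m*t), PV):
  t = 1.0000: CF_t = 4.300000, DF = 0.924214, PV = 3.974122
  t = 2.0000: CF_t = 4.300000, DF = 0.854172, PV = 3.672941
  t = 3.0000: CF_t = 4.300000, DF = 0.789438, PV = 3.394585
  t = 4.0000: CF_t = 4.300000, DF = 0.729610, PV = 3.137324
  t = 5.0000: CF_t = 4.300000, DF = 0.674316, PV = 2.899560
  t = 6.0000: CF_t = 4.300000, DF = 0.623213, PV = 2.679815
  t = 7.0000: CF_t = 104.300000, DF = 0.575982, PV = 60.074959
Price P = sum_t PV_t = 79.833307
Macaulay numerator sum_t t * PV_t:
  t * PV_t at t = 1.0000: 3.974122
  t * PV_t at t = 2.0000: 7.345882
  t * PV_t at t = 3.0000: 10.183755
  t * PV_t at t = 4.0000: 12.549297
  t * PV_t at t = 5.0000: 14.497802
  t * PV_t at t = 6.0000: 16.078893
  t * PV_t at t = 7.0000: 420.524713
Macaulay duration D = (sum_t t * PV_t) / P = 485.154463 / 79.833307 = 6.077093

Answer: Macaulay duration = 6.0771 years


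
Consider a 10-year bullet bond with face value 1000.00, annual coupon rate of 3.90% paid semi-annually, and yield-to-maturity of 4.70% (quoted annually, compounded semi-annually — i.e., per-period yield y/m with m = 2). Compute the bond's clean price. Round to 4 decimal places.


Answer: Price = 936.7506

Derivation:
Coupon per period c = face * coupon_rate / m = 19.500000
Periods per year m = 2; per-period yield y/m = 0.023500
Number of cashflows N = 20
Cashflows (t years, CF_t, discount factor 1/(1+y/m)^(m*t), PV):
  t = 0.5000: CF_t = 19.500000, DF = 0.977040, PV = 19.052272
  t = 1.0000: CF_t = 19.500000, DF = 0.954606, PV = 18.614823
  t = 1.5000: CF_t = 19.500000, DF = 0.932688, PV = 18.187419
  t = 2.0000: CF_t = 19.500000, DF = 0.911273, PV = 17.769828
  t = 2.5000: CF_t = 19.500000, DF = 0.890350, PV = 17.361825
  t = 3.0000: CF_t = 19.500000, DF = 0.869907, PV = 16.963190
  t = 3.5000: CF_t = 19.500000, DF = 0.849934, PV = 16.573708
  t = 4.0000: CF_t = 19.500000, DF = 0.830419, PV = 16.193169
  t = 4.5000: CF_t = 19.500000, DF = 0.811352, PV = 15.821366
  t = 5.0000: CF_t = 19.500000, DF = 0.792723, PV = 15.458101
  t = 5.5000: CF_t = 19.500000, DF = 0.774522, PV = 15.103176
  t = 6.0000: CF_t = 19.500000, DF = 0.756739, PV = 14.756401
  t = 6.5000: CF_t = 19.500000, DF = 0.739363, PV = 14.417588
  t = 7.0000: CF_t = 19.500000, DF = 0.722387, PV = 14.086554
  t = 7.5000: CF_t = 19.500000, DF = 0.705801, PV = 13.763120
  t = 8.0000: CF_t = 19.500000, DF = 0.689596, PV = 13.447113
  t = 8.5000: CF_t = 19.500000, DF = 0.673762, PV = 13.138362
  t = 9.0000: CF_t = 19.500000, DF = 0.658292, PV = 12.836699
  t = 9.5000: CF_t = 19.500000, DF = 0.643178, PV = 12.541963
  t = 10.0000: CF_t = 1019.500000, DF = 0.628410, PV = 640.663955
Price P = sum_t PV_t = 936.750632


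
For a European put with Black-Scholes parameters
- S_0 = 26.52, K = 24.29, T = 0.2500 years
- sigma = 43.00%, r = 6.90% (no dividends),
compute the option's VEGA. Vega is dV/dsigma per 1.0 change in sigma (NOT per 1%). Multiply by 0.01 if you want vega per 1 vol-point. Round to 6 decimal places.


Answer: Vega = 4.428441

Derivation:
d1 = 0.5962647549; d2 = 0.3812647549
phi(d1) = 0.3339699159; exp(-qT) = 1.0000000000; exp(-rT) = 0.9828979294
Vega = S * exp(-qT) * phi(d1) * sqrt(T) = 26.5200 * 1.0000000000 * 0.3339699159 * 0.5000000000 = 4.428441


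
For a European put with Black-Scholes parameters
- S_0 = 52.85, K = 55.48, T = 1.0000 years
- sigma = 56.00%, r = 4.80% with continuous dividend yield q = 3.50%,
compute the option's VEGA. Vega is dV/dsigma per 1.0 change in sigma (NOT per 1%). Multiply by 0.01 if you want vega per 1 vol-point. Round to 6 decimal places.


d1 = 0.2164912801; d2 = -0.3435087199
phi(d1) = 0.3897020640; exp(-qT) = 0.9656054163; exp(-rT) = 0.9531337871
Vega = S * exp(-qT) * phi(d1) * sqrt(T) = 52.8500 * 0.9656054163 * 0.3897020640 * 1.0000000000 = 19.887372

Answer: Vega = 19.887372


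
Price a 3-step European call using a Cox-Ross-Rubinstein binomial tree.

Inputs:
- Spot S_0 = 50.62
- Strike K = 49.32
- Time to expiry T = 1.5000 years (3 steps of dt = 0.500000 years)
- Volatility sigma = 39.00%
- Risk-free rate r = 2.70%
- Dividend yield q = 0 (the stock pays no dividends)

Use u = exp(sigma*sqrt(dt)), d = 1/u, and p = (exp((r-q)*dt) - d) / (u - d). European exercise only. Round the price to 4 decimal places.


dt = T/N = 0.500000
u = exp(sigma*sqrt(dt)) = 1.317547; d = 1/u = 0.758986
p = (exp((r-q)*dt) - d) / (u - d) = 0.455824
Discount per step: exp(-r*dt) = 0.986591
Stock lattice S(k, i) with i counting down-moves:
  k=0: S(0,0) = 50.6200
  k=1: S(1,0) = 66.6942; S(1,1) = 38.4199
  k=2: S(2,0) = 87.8728; S(2,1) = 50.6200; S(2,2) = 29.1602
  k=3: S(3,0) = 115.7765; S(3,1) = 66.6942; S(3,2) = 38.4199; S(3,3) = 22.1322
Terminal payoffs V(N, i) = max(S_T - K, 0):
  V(3,0) = 66.456509; V(3,1) = 17.374227; V(3,2) = 0.000000; V(3,3) = 0.000000
Backward induction: V(k, i) = exp(-r*dt) * [p * V(k+1, i) + (1-p) * V(k+1, i+1)].
  V(2,0) = exp(-r*dt) * [p*66.456509 + (1-p)*17.374227] = 39.214122
  V(2,1) = exp(-r*dt) * [p*17.374227 + (1-p)*0.000000] = 7.813391
  V(2,2) = exp(-r*dt) * [p*0.000000 + (1-p)*0.000000] = 0.000000
  V(1,0) = exp(-r*dt) * [p*39.214122 + (1-p)*7.813391] = 21.829892
  V(1,1) = exp(-r*dt) * [p*7.813391 + (1-p)*0.000000] = 3.513773
  V(0,0) = exp(-r*dt) * [p*21.829892 + (1-p)*3.513773] = 11.703626

Answer: Price = V(0,0) = 11.7036


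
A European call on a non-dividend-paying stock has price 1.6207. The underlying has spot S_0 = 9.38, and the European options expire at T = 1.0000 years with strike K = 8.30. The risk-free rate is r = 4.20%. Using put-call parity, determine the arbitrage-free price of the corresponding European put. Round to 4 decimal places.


Answer: Put price = 0.1993

Derivation:
Put-call parity: C - P = S_0 * exp(-qT) - K * exp(-rT).
S_0 * exp(-qT) = 9.3800 * 1.00000000 = 9.38000000
K * exp(-rT) = 8.3000 * 0.95886978 = 7.95861918
P = C - S*exp(-qT) + K*exp(-rT)
P = 1.6207 - 9.38000000 + 7.95861918 = 0.1993


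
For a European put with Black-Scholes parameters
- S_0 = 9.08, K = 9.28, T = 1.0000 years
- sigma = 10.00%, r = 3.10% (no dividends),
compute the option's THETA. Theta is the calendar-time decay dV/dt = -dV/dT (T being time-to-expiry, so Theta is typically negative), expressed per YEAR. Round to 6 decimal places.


Answer: Theta = -0.044536

Derivation:
d1 = 0.1421264582; d2 = 0.0421264582
phi(d1) = 0.3949332569; exp(-qT) = 1.0000000000; exp(-rT) = 0.9694755731
Theta = -S*exp(-qT)*phi(d1)*sigma/(2*sqrt(T)) + r*K*exp(-rT)*N(-d2) - q*S*exp(-qT)*N(-d1)
N(-d1) = 0.4434900599; N(-d2) = 0.4831989442; sqrt(T) = 1.0000000000
Term 1 = -9.0800 * 1.0000000000 * 0.3949332569 * 0.1000 / (2 * 1.0000000000) = -0.1792996986
Term 2 = 0.0310 * 9.2800 * 0.9694755731 * 0.4831989442 = 0.1347635733
Term 3 = 0 (no dividend yield, q = 0)
Theta = -0.1792996986 + (0.1347635733) + (0.0000000000) = -0.044536


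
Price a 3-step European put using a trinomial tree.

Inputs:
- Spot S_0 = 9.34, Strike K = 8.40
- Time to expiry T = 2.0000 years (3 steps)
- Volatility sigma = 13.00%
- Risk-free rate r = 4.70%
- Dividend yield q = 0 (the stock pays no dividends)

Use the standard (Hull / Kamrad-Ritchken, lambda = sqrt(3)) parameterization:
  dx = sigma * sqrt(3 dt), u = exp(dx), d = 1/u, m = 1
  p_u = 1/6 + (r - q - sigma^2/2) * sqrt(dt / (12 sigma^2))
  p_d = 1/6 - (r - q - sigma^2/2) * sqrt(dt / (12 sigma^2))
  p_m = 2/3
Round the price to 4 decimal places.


dt = T/N = 0.666667; dx = sigma*sqrt(3*dt) = 0.183848
u = exp(dx) = 1.201833; d = 1/u = 0.832062
p_u = 0.236561, p_m = 0.666667, p_d = 0.096772
Discount per step: exp(-r*dt) = 0.969152
Stock lattice S(k, j) with j the centered position index:
  k=0: S(0,+0) = 9.3400
  k=1: S(1,-1) = 7.7715; S(1,+0) = 9.3400; S(1,+1) = 11.2251
  k=2: S(2,-2) = 6.4663; S(2,-1) = 7.7715; S(2,+0) = 9.3400; S(2,+1) = 11.2251; S(2,+2) = 13.4907
  k=3: S(3,-3) = 5.3804; S(3,-2) = 6.4663; S(3,-1) = 7.7715; S(3,+0) = 9.3400; S(3,+1) = 11.2251; S(3,+2) = 13.4907; S(3,+3) = 16.2136
Terminal payoffs V(N, j) = max(K - S_T, 0):
  V(3,-3) = 3.019599; V(3,-2) = 1.933657; V(3,-1) = 0.628537; V(3,+0) = 0.000000; V(3,+1) = 0.000000; V(3,+2) = 0.000000; V(3,+3) = 0.000000
Backward induction: V(k, j) = exp(-r*dt) * [p_u * V(k+1, j+1) + p_m * V(k+1, j) + p_d * V(k+1, j-1)]
  V(2,-2) = exp(-r*dt) * [p_u*0.628537 + p_m*1.933657 + p_d*3.019599] = 1.676638
  V(2,-1) = exp(-r*dt) * [p_u*0.000000 + p_m*0.628537 + p_d*1.933657] = 0.587450
  V(2,+0) = exp(-r*dt) * [p_u*0.000000 + p_m*0.000000 + p_d*0.628537] = 0.058948
  V(2,+1) = exp(-r*dt) * [p_u*0.000000 + p_m*0.000000 + p_d*0.000000] = 0.000000
  V(2,+2) = exp(-r*dt) * [p_u*0.000000 + p_m*0.000000 + p_d*0.000000] = 0.000000
  V(1,-1) = exp(-r*dt) * [p_u*0.058948 + p_m*0.587450 + p_d*1.676638] = 0.550313
  V(1,+0) = exp(-r*dt) * [p_u*0.000000 + p_m*0.058948 + p_d*0.587450] = 0.093182
  V(1,+1) = exp(-r*dt) * [p_u*0.000000 + p_m*0.000000 + p_d*0.058948] = 0.005529
  V(0,+0) = exp(-r*dt) * [p_u*0.005529 + p_m*0.093182 + p_d*0.550313] = 0.113084

Answer: Price = V(0,0) = 0.1131


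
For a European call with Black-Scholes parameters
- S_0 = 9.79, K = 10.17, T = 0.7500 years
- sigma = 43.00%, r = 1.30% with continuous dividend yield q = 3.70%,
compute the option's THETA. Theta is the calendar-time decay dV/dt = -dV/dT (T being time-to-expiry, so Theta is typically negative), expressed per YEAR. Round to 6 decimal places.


Answer: Theta = -0.809522

Derivation:
d1 = 0.0355990053; d2 = -0.3367919183
phi(d1) = 0.3986895729; exp(-qT) = 0.9726314943; exp(-rT) = 0.9902973771
Theta = -S*exp(-qT)*phi(d1)*sigma/(2*sqrt(T)) - r*K*exp(-rT)*N(d2) + q*S*exp(-qT)*N(d1)
N(d1) = 0.5141989493; N(d2) = 0.3681368829; sqrt(T) = 0.8660254038
Term 1 = -9.7900 * 0.9726314943 * 0.3986895729 * 0.4300 / (2 * 0.8660254038) = -0.9424834347
Term 2 = -0.0130 * 10.1700 * 0.9902973771 * 0.3681368829 = -0.0481991373
Term 3 = 0.0370 * 9.7900 * 0.9726314943 * 0.5141989493 = 0.1811606745
Theta = -0.9424834347 + (-0.0481991373) + (0.1811606745) = -0.809522


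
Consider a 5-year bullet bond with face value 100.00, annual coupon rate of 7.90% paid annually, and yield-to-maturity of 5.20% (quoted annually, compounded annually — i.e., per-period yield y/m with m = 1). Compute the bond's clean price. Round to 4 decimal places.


Coupon per period c = face * coupon_rate / m = 7.900000
Periods per year m = 1; per-period yield y/m = 0.052000
Number of cashflows N = 5
Cashflows (t years, CF_t, discount factor 1/(1+y/m)^(m*t), PV):
  t = 1.0000: CF_t = 7.900000, DF = 0.950570, PV = 7.509506
  t = 2.0000: CF_t = 7.900000, DF = 0.903584, PV = 7.138313
  t = 3.0000: CF_t = 7.900000, DF = 0.858920, PV = 6.785469
  t = 4.0000: CF_t = 7.900000, DF = 0.816464, PV = 6.450066
  t = 5.0000: CF_t = 107.900000, DF = 0.776106, PV = 83.741888
Price P = sum_t PV_t = 111.625241

Answer: Price = 111.6252


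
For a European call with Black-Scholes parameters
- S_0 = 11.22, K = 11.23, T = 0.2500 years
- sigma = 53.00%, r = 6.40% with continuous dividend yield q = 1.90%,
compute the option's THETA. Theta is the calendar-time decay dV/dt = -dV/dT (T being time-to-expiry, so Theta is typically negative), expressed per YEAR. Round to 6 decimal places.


Answer: Theta = -2.533402

Derivation:
d1 = 0.1715910617; d2 = -0.0934089383
phi(d1) = 0.3931121734; exp(-qT) = 0.9952612634; exp(-rT) = 0.9841273201
Theta = -S*exp(-qT)*phi(d1)*sigma/(2*sqrt(T)) - r*K*exp(-rT)*N(d2) + q*S*exp(-qT)*N(d1)
N(d1) = 0.5681204825; N(d2) = 0.4627893449; sqrt(T) = 0.5000000000
Term 1 = -11.2200 * 0.9952612634 * 0.3931121734 * 0.5300 / (2 * 0.5000000000) = -2.3266031965
Term 2 = -0.0640 * 11.2300 * 0.9841273201 * 0.4627893449 = -0.3273364513
Term 3 = 0.0190 * 11.2200 * 0.9952612634 * 0.5681204825 = 0.1205380070
Theta = -2.3266031965 + (-0.3273364513) + (0.1205380070) = -2.533402


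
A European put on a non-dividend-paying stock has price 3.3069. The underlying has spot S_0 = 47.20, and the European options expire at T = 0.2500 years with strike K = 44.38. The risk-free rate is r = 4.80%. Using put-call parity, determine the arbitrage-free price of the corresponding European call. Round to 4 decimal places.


Put-call parity: C - P = S_0 * exp(-qT) - K * exp(-rT).
S_0 * exp(-qT) = 47.2000 * 1.00000000 = 47.20000000
K * exp(-rT) = 44.3800 * 0.98807171 = 43.85062262
C = P + S*exp(-qT) - K*exp(-rT)
C = 3.3069 + 47.20000000 - 43.85062262 = 6.6563

Answer: Call price = 6.6563


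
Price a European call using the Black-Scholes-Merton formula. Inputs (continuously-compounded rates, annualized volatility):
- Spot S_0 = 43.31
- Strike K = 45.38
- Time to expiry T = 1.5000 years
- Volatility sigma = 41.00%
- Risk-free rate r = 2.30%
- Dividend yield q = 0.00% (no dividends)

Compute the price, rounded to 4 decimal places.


Answer: Price = 8.3755

Derivation:
d1 = (ln(S/K) + (r - q + 0.5*sigma^2) * T) / (sigma * sqrt(T)) = 0.22680100
d2 = d1 - sigma * sqrt(T) = -0.27534440
exp(-rT) = 0.96608834; exp(-qT) = 1.00000000
C = S_0 * exp(-qT) * N(d1) - K * exp(-rT) * N(d2)
N(d1) = 0.58971076; N(d2) = 0.39152583
C = 43.3100 * 1.00000000 * 0.58971076 - 45.3800 * 0.96608834 * 0.39152583 = 8.3755


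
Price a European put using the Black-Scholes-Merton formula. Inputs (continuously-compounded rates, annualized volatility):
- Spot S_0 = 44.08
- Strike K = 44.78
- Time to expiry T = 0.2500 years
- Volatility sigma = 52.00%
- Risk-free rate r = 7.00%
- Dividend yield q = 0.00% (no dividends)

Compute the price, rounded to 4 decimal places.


d1 = (ln(S/K) + (r - q + 0.5*sigma^2) * T) / (sigma * sqrt(T)) = 0.13670982
d2 = d1 - sigma * sqrt(T) = -0.12329018
exp(-rT) = 0.98265224; exp(-qT) = 1.00000000
P = K * exp(-rT) * N(-d2) - S_0 * exp(-qT) * N(-d1)
N(-d1) = 0.44563008; N(-d2) = 0.54906134
P = 44.7800 * 0.98265224 * 0.54906134 - 44.0800 * 1.00000000 * 0.44563008 = 4.5171

Answer: Price = 4.5171


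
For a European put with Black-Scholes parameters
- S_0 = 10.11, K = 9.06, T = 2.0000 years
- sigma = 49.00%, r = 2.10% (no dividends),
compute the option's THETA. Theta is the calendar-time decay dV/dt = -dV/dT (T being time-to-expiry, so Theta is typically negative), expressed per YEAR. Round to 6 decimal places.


d1 = 0.5653331891; d2 = -0.1276314565
phi(d1) = 0.3400239099; exp(-qT) = 1.0000000000; exp(-rT) = 0.9588697806
Theta = -S*exp(-qT)*phi(d1)*sigma/(2*sqrt(T)) + r*K*exp(-rT)*N(-d2) - q*S*exp(-qT)*N(-d1)
N(-d1) = 0.2859235792; N(-d2) = 0.5507796820; sqrt(T) = 1.4142135624
Term 1 = -10.1100 * 1.0000000000 * 0.3400239099 * 0.4900 / (2 * 1.4142135624) = -0.5955410456
Term 2 = 0.0210 * 9.0600 * 0.9588697806 * 0.5507796820 = 0.1004812514
Term 3 = 0 (no dividend yield, q = 0)
Theta = -0.5955410456 + (0.1004812514) + (0.0000000000) = -0.495060

Answer: Theta = -0.495060


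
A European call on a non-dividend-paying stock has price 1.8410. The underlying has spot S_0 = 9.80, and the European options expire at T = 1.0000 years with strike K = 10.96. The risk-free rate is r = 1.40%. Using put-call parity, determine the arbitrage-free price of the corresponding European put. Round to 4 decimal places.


Answer: Put price = 2.8486

Derivation:
Put-call parity: C - P = S_0 * exp(-qT) - K * exp(-rT).
S_0 * exp(-qT) = 9.8000 * 1.00000000 = 9.80000000
K * exp(-rT) = 10.9600 * 0.98609754 = 10.80762909
P = C - S*exp(-qT) + K*exp(-rT)
P = 1.8410 - 9.80000000 + 10.80762909 = 2.8486


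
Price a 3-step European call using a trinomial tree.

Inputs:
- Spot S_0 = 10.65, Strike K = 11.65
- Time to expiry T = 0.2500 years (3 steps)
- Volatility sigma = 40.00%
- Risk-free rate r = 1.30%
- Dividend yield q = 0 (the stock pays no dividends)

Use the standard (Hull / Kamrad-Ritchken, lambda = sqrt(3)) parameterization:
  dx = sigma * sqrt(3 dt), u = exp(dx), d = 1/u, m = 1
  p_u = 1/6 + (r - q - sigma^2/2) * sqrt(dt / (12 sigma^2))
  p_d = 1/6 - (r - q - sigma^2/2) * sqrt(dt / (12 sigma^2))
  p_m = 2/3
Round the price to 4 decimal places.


Answer: Price = V(0,0) = 0.5172

Derivation:
dt = T/N = 0.083333; dx = sigma*sqrt(3*dt) = 0.200000
u = exp(dx) = 1.221403; d = 1/u = 0.818731
p_u = 0.152708, p_m = 0.666667, p_d = 0.180625
Discount per step: exp(-r*dt) = 0.998917
Stock lattice S(k, j) with j the centered position index:
  k=0: S(0,+0) = 10.6500
  k=1: S(1,-1) = 8.7195; S(1,+0) = 10.6500; S(1,+1) = 13.0079
  k=2: S(2,-2) = 7.1389; S(2,-1) = 8.7195; S(2,+0) = 10.6500; S(2,+1) = 13.0079; S(2,+2) = 15.8879
  k=3: S(3,-3) = 5.8448; S(3,-2) = 7.1389; S(3,-1) = 8.7195; S(3,+0) = 10.6500; S(3,+1) = 13.0079; S(3,+2) = 15.8879; S(3,+3) = 19.4056
Terminal payoffs V(N, j) = max(S_T - K, 0):
  V(3,-3) = 0.000000; V(3,-2) = 0.000000; V(3,-1) = 0.000000; V(3,+0) = 0.000000; V(3,+1) = 1.357939; V(3,+2) = 4.237933; V(3,+3) = 7.755565
Backward induction: V(k, j) = exp(-r*dt) * [p_u * V(k+1, j+1) + p_m * V(k+1, j) + p_d * V(k+1, j-1)]
  V(2,-2) = exp(-r*dt) * [p_u*0.000000 + p_m*0.000000 + p_d*0.000000] = 0.000000
  V(2,-1) = exp(-r*dt) * [p_u*0.000000 + p_m*0.000000 + p_d*0.000000] = 0.000000
  V(2,+0) = exp(-r*dt) * [p_u*1.357939 + p_m*0.000000 + p_d*0.000000] = 0.207144
  V(2,+1) = exp(-r*dt) * [p_u*4.237933 + p_m*1.357939 + p_d*0.000000] = 1.550780
  V(2,+2) = exp(-r*dt) * [p_u*7.755565 + p_m*4.237933 + p_d*1.357939] = 4.250299
  V(1,-1) = exp(-r*dt) * [p_u*0.207144 + p_m*0.000000 + p_d*0.000000] = 0.031598
  V(1,+0) = exp(-r*dt) * [p_u*1.550780 + p_m*0.207144 + p_d*0.000000] = 0.374507
  V(1,+1) = exp(-r*dt) * [p_u*4.250299 + p_m*1.550780 + p_d*0.207144] = 1.718462
  V(0,+0) = exp(-r*dt) * [p_u*1.718462 + p_m*0.374507 + p_d*0.031598] = 0.517242


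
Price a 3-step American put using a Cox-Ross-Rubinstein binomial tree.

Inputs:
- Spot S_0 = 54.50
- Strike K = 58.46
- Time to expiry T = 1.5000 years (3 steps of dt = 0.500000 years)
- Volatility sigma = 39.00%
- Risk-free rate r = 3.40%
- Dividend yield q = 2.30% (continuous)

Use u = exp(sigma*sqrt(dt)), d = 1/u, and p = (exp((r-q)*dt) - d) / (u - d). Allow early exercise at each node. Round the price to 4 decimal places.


Answer: Price = V(0,0) = 12.6390

Derivation:
dt = T/N = 0.500000
u = exp(sigma*sqrt(dt)) = 1.317547; d = 1/u = 0.758986
p = (exp((r-q)*dt) - d) / (u - d) = 0.441365
Discount per step: exp(-r*dt) = 0.983144
Stock lattice S(k, i) with i counting down-moves:
  k=0: S(0,0) = 54.5000
  k=1: S(1,0) = 71.8063; S(1,1) = 41.3647
  k=2: S(2,0) = 94.6082; S(2,1) = 54.5000; S(2,2) = 31.3953
  k=3: S(3,0) = 124.6507; S(3,1) = 71.8063; S(3,2) = 41.3647; S(3,3) = 23.8286
Terminal payoffs V(N, i) = max(K - S_T, 0):
  V(3,0) = 0.000000; V(3,1) = 0.000000; V(3,2) = 17.095250; V(3,3) = 34.631418
Backward induction: V(k, i) = exp(-r*dt) * [p * V(k+1, i) + (1-p) * V(k+1, i+1)]; then take max(V_cont, immediate exercise) for American.
  V(2,0) = exp(-r*dt) * [p*0.000000 + (1-p)*0.000000] = 0.000000; exercise = 0.000000; V(2,0) = max -> 0.000000
  V(2,1) = exp(-r*dt) * [p*0.000000 + (1-p)*17.095250] = 9.389034; exercise = 3.960000; V(2,1) = max -> 9.389034
  V(2,2) = exp(-r*dt) * [p*17.095250 + (1-p)*34.631418] = 26.438282; exercise = 27.064725; V(2,2) = max -> 27.064725
  V(1,0) = exp(-r*dt) * [p*0.000000 + (1-p)*9.389034] = 5.156635; exercise = 0.000000; V(1,0) = max -> 5.156635
  V(1,1) = exp(-r*dt) * [p*9.389034 + (1-p)*27.064725] = 18.938593; exercise = 17.095250; V(1,1) = max -> 18.938593
  V(0,0) = exp(-r*dt) * [p*5.156635 + (1-p)*18.938593] = 12.639025; exercise = 3.960000; V(0,0) = max -> 12.639025


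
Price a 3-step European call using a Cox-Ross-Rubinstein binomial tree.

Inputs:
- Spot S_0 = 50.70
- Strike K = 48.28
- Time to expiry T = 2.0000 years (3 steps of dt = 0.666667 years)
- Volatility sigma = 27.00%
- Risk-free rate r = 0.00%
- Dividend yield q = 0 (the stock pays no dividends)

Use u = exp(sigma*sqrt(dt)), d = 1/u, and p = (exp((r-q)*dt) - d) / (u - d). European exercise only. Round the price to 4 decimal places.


dt = T/N = 0.666667
u = exp(sigma*sqrt(dt)) = 1.246643; d = 1/u = 0.802154
p = (exp((r-q)*dt) - d) / (u - d) = 0.445109
Discount per step: exp(-r*dt) = 1.000000
Stock lattice S(k, i) with i counting down-moves:
  k=0: S(0,0) = 50.7000
  k=1: S(1,0) = 63.2048; S(1,1) = 40.6692
  k=2: S(2,0) = 78.7938; S(2,1) = 50.7000; S(2,2) = 32.6230
  k=3: S(3,0) = 98.2277; S(3,1) = 63.2048; S(3,2) = 40.6692; S(3,3) = 26.1687
Terminal payoffs V(N, i) = max(S_T - K, 0):
  V(3,0) = 49.947689; V(3,1) = 14.924784; V(3,2) = 0.000000; V(3,3) = 0.000000
Backward induction: V(k, i) = exp(-r*dt) * [p * V(k+1, i) + (1-p) * V(k+1, i+1)].
  V(2,0) = exp(-r*dt) * [p*49.947689 + (1-p)*14.924784] = 30.513780
  V(2,1) = exp(-r*dt) * [p*14.924784 + (1-p)*0.000000] = 6.643150
  V(2,2) = exp(-r*dt) * [p*0.000000 + (1-p)*0.000000] = 0.000000
  V(1,0) = exp(-r*dt) * [p*30.513780 + (1-p)*6.643150] = 17.268173
  V(1,1) = exp(-r*dt) * [p*6.643150 + (1-p)*0.000000] = 2.956923
  V(0,0) = exp(-r*dt) * [p*17.268173 + (1-p)*2.956923] = 9.326984

Answer: Price = V(0,0) = 9.3270


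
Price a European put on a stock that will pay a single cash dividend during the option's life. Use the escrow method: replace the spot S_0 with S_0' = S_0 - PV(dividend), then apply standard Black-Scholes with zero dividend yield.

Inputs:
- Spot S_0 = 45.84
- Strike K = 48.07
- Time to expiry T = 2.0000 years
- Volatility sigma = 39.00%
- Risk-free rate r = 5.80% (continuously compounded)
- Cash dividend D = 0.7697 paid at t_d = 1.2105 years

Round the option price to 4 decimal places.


Answer: Price = 8.4361

Derivation:
PV(D) = D * exp(-r * t_d) = 0.7697 * 0.93219897 = 0.71751355
S_0' = S_0 - PV(D) = 45.8400 - 0.71751355 = 45.12248645
d1 = (ln(S_0'/K) + (r + sigma^2/2)*T) / (sigma*sqrt(T)) = 0.37136238
d2 = d1 - sigma*sqrt(T) = -0.18018090
exp(-rT) = 0.89047522
N(-d1) = 0.35518382; N(-d2) = 0.57149473
P = K * exp(-rT) * N(-d2) - S_0' * N(-d1) = 48.0700 * 0.89047522 * 0.57149473 - 45.12248645 * 0.35518382 = 8.4361


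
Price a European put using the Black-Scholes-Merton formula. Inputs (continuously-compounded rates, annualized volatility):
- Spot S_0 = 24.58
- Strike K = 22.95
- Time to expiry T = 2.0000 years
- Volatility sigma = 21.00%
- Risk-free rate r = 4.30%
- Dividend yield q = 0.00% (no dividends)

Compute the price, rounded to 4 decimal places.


Answer: Price = 1.2867

Derivation:
d1 = (ln(S/K) + (r - q + 0.5*sigma^2) * T) / (sigma * sqrt(T)) = 0.66910877
d2 = d1 - sigma * sqrt(T) = 0.37212393
exp(-rT) = 0.91759423; exp(-qT) = 1.00000000
P = K * exp(-rT) * N(-d2) - S_0 * exp(-qT) * N(-d1)
N(-d1) = 0.25171305; N(-d2) = 0.35490029
P = 22.9500 * 0.91759423 * 0.35490029 - 24.5800 * 1.00000000 * 0.25171305 = 1.2867


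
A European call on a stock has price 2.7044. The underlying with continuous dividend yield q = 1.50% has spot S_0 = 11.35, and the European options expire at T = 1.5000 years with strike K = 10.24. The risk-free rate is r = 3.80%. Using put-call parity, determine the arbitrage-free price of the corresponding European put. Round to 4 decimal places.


Put-call parity: C - P = S_0 * exp(-qT) - K * exp(-rT).
S_0 * exp(-qT) = 11.3500 * 0.97775124 = 11.09747654
K * exp(-rT) = 10.2400 * 0.94459407 = 9.67264327
P = C - S*exp(-qT) + K*exp(-rT)
P = 2.7044 - 11.09747654 + 9.67264327 = 1.2796

Answer: Put price = 1.2796


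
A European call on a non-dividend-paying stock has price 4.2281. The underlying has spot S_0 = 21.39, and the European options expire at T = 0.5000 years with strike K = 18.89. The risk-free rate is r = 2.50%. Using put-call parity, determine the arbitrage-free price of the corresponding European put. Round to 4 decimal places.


Answer: Put price = 1.4934

Derivation:
Put-call parity: C - P = S_0 * exp(-qT) - K * exp(-rT).
S_0 * exp(-qT) = 21.3900 * 1.00000000 = 21.39000000
K * exp(-rT) = 18.8900 * 0.98757780 = 18.65534465
P = C - S*exp(-qT) + K*exp(-rT)
P = 4.2281 - 21.39000000 + 18.65534465 = 1.4934


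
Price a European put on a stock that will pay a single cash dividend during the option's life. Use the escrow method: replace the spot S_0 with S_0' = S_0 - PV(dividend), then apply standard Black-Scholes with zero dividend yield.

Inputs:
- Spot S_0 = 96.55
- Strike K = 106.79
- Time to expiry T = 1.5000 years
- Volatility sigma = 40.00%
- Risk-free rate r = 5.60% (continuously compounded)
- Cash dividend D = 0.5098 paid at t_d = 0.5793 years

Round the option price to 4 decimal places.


PV(D) = D * exp(-r * t_d) = 0.5098 * 0.96807976 = 0.49352706
S_0' = S_0 - PV(D) = 96.5500 - 0.49352706 = 96.05647294
d1 = (ln(S_0'/K) + (r + sigma^2/2)*T) / (sigma*sqrt(T)) = 0.20018861
d2 = d1 - sigma*sqrt(T) = -0.28970934
exp(-rT) = 0.91943126
N(-d1) = 0.42066654; N(-d2) = 0.61398069
P = K * exp(-rT) * N(-d2) - S_0' * N(-d1) = 106.7900 * 0.91943126 * 0.61398069 - 96.05647294 * 0.42066654 = 19.8766

Answer: Price = 19.8766


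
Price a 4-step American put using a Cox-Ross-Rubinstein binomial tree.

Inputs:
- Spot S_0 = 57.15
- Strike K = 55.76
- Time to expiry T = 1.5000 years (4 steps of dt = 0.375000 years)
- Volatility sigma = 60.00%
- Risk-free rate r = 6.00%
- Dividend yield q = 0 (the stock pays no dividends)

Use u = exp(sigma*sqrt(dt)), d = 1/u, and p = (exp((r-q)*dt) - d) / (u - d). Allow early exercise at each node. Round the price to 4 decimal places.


dt = T/N = 0.375000
u = exp(sigma*sqrt(dt)) = 1.444009; d = 1/u = 0.692516
p = (exp((r-q)*dt) - d) / (u - d) = 0.439444
Discount per step: exp(-r*dt) = 0.977751
Stock lattice S(k, i) with i counting down-moves:
  k=0: S(0,0) = 57.1500
  k=1: S(1,0) = 82.5251; S(1,1) = 39.5773
  k=2: S(2,0) = 119.1671; S(2,1) = 57.1500; S(2,2) = 27.4079
  k=3: S(3,0) = 172.0783; S(3,1) = 82.5251; S(3,2) = 39.5773; S(3,3) = 18.9804
  k=4: S(4,0) = 248.4827; S(4,1) = 119.1671; S(4,2) = 57.1500; S(4,3) = 27.4079; S(4,4) = 13.1443
Terminal payoffs V(N, i) = max(K - S_T, 0):
  V(4,0) = 0.000000; V(4,1) = 0.000000; V(4,2) = 0.000000; V(4,3) = 28.352068; V(4,4) = 42.615735
Backward induction: V(k, i) = exp(-r*dt) * [p * V(k+1, i) + (1-p) * V(k+1, i+1)]; then take max(V_cont, immediate exercise) for American.
  V(3,0) = exp(-r*dt) * [p*0.000000 + (1-p)*0.000000] = 0.000000; exercise = 0.000000; V(3,0) = max -> 0.000000
  V(3,1) = exp(-r*dt) * [p*0.000000 + (1-p)*0.000000] = 0.000000; exercise = 0.000000; V(3,1) = max -> 0.000000
  V(3,2) = exp(-r*dt) * [p*0.000000 + (1-p)*28.352068] = 15.539337; exercise = 16.182692; V(3,2) = max -> 16.182692
  V(3,3) = exp(-r*dt) * [p*28.352068 + (1-p)*42.615735] = 35.538968; exercise = 36.779559; V(3,3) = max -> 36.779559
  V(2,0) = exp(-r*dt) * [p*0.000000 + (1-p)*0.000000] = 0.000000; exercise = 0.000000; V(2,0) = max -> 0.000000
  V(2,1) = exp(-r*dt) * [p*0.000000 + (1-p)*16.182692] = 8.869487; exercise = 0.000000; V(2,1) = max -> 8.869487
  V(2,2) = exp(-r*dt) * [p*16.182692 + (1-p)*36.779559] = 27.111477; exercise = 28.352068; V(2,2) = max -> 28.352068
  V(1,0) = exp(-r*dt) * [p*0.000000 + (1-p)*8.869487] = 4.861231; exercise = 0.000000; V(1,0) = max -> 4.861231
  V(1,1) = exp(-r*dt) * [p*8.869487 + (1-p)*28.352068] = 19.350258; exercise = 16.182692; V(1,1) = max -> 19.350258
  V(0,0) = exp(-r*dt) * [p*4.861231 + (1-p)*19.350258] = 12.694290; exercise = 0.000000; V(0,0) = max -> 12.694290

Answer: Price = V(0,0) = 12.6943
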